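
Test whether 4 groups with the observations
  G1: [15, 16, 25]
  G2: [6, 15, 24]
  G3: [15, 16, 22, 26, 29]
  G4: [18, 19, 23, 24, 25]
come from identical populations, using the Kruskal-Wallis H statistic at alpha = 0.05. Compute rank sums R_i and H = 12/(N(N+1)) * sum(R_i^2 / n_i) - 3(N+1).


Step 1: Combine all N = 16 observations and assign midranks.
sorted (value, group, rank): (6,G2,1), (15,G1,3), (15,G2,3), (15,G3,3), (16,G1,5.5), (16,G3,5.5), (18,G4,7), (19,G4,8), (22,G3,9), (23,G4,10), (24,G2,11.5), (24,G4,11.5), (25,G1,13.5), (25,G4,13.5), (26,G3,15), (29,G3,16)
Step 2: Sum ranks within each group.
R_1 = 22 (n_1 = 3)
R_2 = 15.5 (n_2 = 3)
R_3 = 48.5 (n_3 = 5)
R_4 = 50 (n_4 = 5)
Step 3: H = 12/(N(N+1)) * sum(R_i^2/n_i) - 3(N+1)
     = 12/(16*17) * (22^2/3 + 15.5^2/3 + 48.5^2/5 + 50^2/5) - 3*17
     = 0.044118 * 1211.87 - 51
     = 2.464706.
Step 4: Ties present; correction factor C = 1 - 42/(16^3 - 16) = 0.989706. Corrected H = 2.464706 / 0.989706 = 2.490342.
Step 5: Under H0, H ~ chi^2(3); p-value = 0.477039.
Step 6: alpha = 0.05. fail to reject H0.

H = 2.4903, df = 3, p = 0.477039, fail to reject H0.


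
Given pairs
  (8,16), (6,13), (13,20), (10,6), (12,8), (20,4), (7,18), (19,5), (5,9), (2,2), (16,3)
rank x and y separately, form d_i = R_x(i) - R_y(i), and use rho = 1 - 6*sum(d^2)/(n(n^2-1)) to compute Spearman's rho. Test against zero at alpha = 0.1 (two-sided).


Step 1: Rank x and y separately (midranks; no ties here).
rank(x): 8->5, 6->3, 13->8, 10->6, 12->7, 20->11, 7->4, 19->10, 5->2, 2->1, 16->9
rank(y): 16->9, 13->8, 20->11, 6->5, 8->6, 4->3, 18->10, 5->4, 9->7, 2->1, 3->2
Step 2: d_i = R_x(i) - R_y(i); compute d_i^2.
  (5-9)^2=16, (3-8)^2=25, (8-11)^2=9, (6-5)^2=1, (7-6)^2=1, (11-3)^2=64, (4-10)^2=36, (10-4)^2=36, (2-7)^2=25, (1-1)^2=0, (9-2)^2=49
sum(d^2) = 262.
Step 3: rho = 1 - 6*262 / (11*(11^2 - 1)) = 1 - 1572/1320 = -0.190909.
Step 4: Under H0, t = rho * sqrt((n-2)/(1-rho^2)) = -0.5835 ~ t(9).
Step 5: Two-sided p-value from the t-distribution with 9 df = 0.573913.
Step 6: alpha = 0.1. fail to reject H0.

rho = -0.1909, p = 0.573913, fail to reject H0 at alpha = 0.1.


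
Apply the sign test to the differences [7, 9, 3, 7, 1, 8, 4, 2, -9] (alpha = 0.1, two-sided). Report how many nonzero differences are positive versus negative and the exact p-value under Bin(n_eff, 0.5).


Step 1: Discard zero differences. Original n = 9; n_eff = number of nonzero differences = 9.
Nonzero differences (with sign): +7, +9, +3, +7, +1, +8, +4, +2, -9
Step 2: Count signs: positive = 8, negative = 1.
Step 3: Under H0: P(positive) = 0.5, so the number of positives S ~ Bin(9, 0.5).
Step 4: Two-sided exact p-value = sum of Bin(9,0.5) probabilities at or below the observed probability = 0.039062.
Step 5: alpha = 0.1. reject H0.

n_eff = 9, pos = 8, neg = 1, p = 0.039062, reject H0.


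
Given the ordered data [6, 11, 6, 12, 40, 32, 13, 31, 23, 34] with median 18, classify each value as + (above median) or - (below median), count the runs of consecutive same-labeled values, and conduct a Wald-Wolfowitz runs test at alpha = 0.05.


Step 1: Compute median = 18; label A = above, B = below.
Labels in order: BBBBAABAAA  (n_A = 5, n_B = 5)
Step 2: Count runs R = 4.
Step 3: Under H0 (random ordering), E[R] = 2*n_A*n_B/(n_A+n_B) + 1 = 2*5*5/10 + 1 = 6.0000.
        Var[R] = 2*n_A*n_B*(2*n_A*n_B - n_A - n_B) / ((n_A+n_B)^2 * (n_A+n_B-1)) = 2000/900 = 2.2222.
        SD[R] = 1.4907.
Step 4: Continuity-corrected z = (R + 0.5 - E[R]) / SD[R] = (4 + 0.5 - 6.0000) / 1.4907 = -1.0062.
Step 5: Two-sided p-value via normal approximation = 2*(1 - Phi(|z|)) = 0.314305.
Step 6: alpha = 0.05. fail to reject H0.

R = 4, z = -1.0062, p = 0.314305, fail to reject H0.


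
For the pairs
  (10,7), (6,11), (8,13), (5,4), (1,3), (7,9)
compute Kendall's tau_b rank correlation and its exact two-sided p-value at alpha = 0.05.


Step 1: Enumerate the 15 unordered pairs (i,j) with i<j and classify each by sign(x_j-x_i) * sign(y_j-y_i).
  (1,2):dx=-4,dy=+4->D; (1,3):dx=-2,dy=+6->D; (1,4):dx=-5,dy=-3->C; (1,5):dx=-9,dy=-4->C
  (1,6):dx=-3,dy=+2->D; (2,3):dx=+2,dy=+2->C; (2,4):dx=-1,dy=-7->C; (2,5):dx=-5,dy=-8->C
  (2,6):dx=+1,dy=-2->D; (3,4):dx=-3,dy=-9->C; (3,5):dx=-7,dy=-10->C; (3,6):dx=-1,dy=-4->C
  (4,5):dx=-4,dy=-1->C; (4,6):dx=+2,dy=+5->C; (5,6):dx=+6,dy=+6->C
Step 2: C = 11, D = 4, total pairs = 15.
Step 3: tau = (C - D)/(n(n-1)/2) = (11 - 4)/15 = 0.466667.
Step 4: Exact two-sided p-value (enumerate n! = 720 permutations of y under H0): p = 0.272222.
Step 5: alpha = 0.05. fail to reject H0.

tau_b = 0.4667 (C=11, D=4), p = 0.272222, fail to reject H0.


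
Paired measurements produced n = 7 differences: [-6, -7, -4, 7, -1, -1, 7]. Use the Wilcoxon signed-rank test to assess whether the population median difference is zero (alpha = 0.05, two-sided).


Step 1: Drop any zero differences (none here) and take |d_i|.
|d| = [6, 7, 4, 7, 1, 1, 7]
Step 2: Midrank |d_i| (ties get averaged ranks).
ranks: |6|->4, |7|->6, |4|->3, |7|->6, |1|->1.5, |1|->1.5, |7|->6
Step 3: Attach original signs; sum ranks with positive sign and with negative sign.
W+ = 6 + 6 = 12
W- = 4 + 6 + 3 + 1.5 + 1.5 = 16
(Check: W+ + W- = 28 should equal n(n+1)/2 = 28.)
Step 4: Test statistic W = min(W+, W-) = 12.
Step 5: Ties in |d|, so use the tie-corrected normal approximation.
        E[W] = n(n+1)/4 = 7*8/4 = 14.
        Tie groups: |d|=1 (t=2), |d|=7 (t=3); sum(t^3 - t) = 30.
        Var[W] = n(n+1)(2n+1)/24 - sum(t^3-t)/48 = 840/24 - 30/48 = 34.375.
        z = (W - E[W]) / sqrt(Var[W]) = (12 - 14) / 5.8630 = -0.3411.
        Two-sided p = 2*Phi(z) = 0.733012.
Step 6: alpha = 0.05. fail to reject H0.

W+ = 12, W- = 16, W = min = 12, p = 0.733012, fail to reject H0.


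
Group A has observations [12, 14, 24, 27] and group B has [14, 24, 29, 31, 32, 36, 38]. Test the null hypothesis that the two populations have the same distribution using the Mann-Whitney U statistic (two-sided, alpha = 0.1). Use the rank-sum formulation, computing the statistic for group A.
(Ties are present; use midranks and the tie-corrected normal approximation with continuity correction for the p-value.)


Step 1: Combine and sort all 11 observations; assign midranks.
sorted (value, group): (12,X), (14,X), (14,Y), (24,X), (24,Y), (27,X), (29,Y), (31,Y), (32,Y), (36,Y), (38,Y)
ranks: 12->1, 14->2.5, 14->2.5, 24->4.5, 24->4.5, 27->6, 29->7, 31->8, 32->9, 36->10, 38->11
Step 2: Rank sum for X: R1 = 1 + 2.5 + 4.5 + 6 = 14.
Step 3: U_X = R1 - n1(n1+1)/2 = 14 - 4*5/2 = 14 - 10 = 4.
       U_Y = n1*n2 - U_X = 28 - 4 = 24.
Step 4: Ties are present, so use the tie-corrected normal approximation (with continuity correction) for the p-value.
Step 5: p-value = 0.071302; compare to alpha = 0.1. reject H0.

U_X = 4, p = 0.071302, reject H0 at alpha = 0.1.


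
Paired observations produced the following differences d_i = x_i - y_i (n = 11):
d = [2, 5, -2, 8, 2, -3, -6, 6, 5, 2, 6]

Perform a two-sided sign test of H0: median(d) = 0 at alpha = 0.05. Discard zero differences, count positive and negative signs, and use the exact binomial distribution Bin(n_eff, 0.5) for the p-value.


Step 1: Discard zero differences. Original n = 11; n_eff = number of nonzero differences = 11.
Nonzero differences (with sign): +2, +5, -2, +8, +2, -3, -6, +6, +5, +2, +6
Step 2: Count signs: positive = 8, negative = 3.
Step 3: Under H0: P(positive) = 0.5, so the number of positives S ~ Bin(11, 0.5).
Step 4: Two-sided exact p-value = sum of Bin(11,0.5) probabilities at or below the observed probability = 0.226562.
Step 5: alpha = 0.05. fail to reject H0.

n_eff = 11, pos = 8, neg = 3, p = 0.226562, fail to reject H0.


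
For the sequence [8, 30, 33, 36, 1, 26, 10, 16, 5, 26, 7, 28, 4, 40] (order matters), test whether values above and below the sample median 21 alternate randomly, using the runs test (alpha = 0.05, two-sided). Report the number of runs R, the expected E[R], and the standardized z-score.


Step 1: Compute median = 21; label A = above, B = below.
Labels in order: BAAABABBBABABA  (n_A = 7, n_B = 7)
Step 2: Count runs R = 10.
Step 3: Under H0 (random ordering), E[R] = 2*n_A*n_B/(n_A+n_B) + 1 = 2*7*7/14 + 1 = 8.0000.
        Var[R] = 2*n_A*n_B*(2*n_A*n_B - n_A - n_B) / ((n_A+n_B)^2 * (n_A+n_B-1)) = 8232/2548 = 3.2308.
        SD[R] = 1.7974.
Step 4: Continuity-corrected z = (R - 0.5 - E[R]) / SD[R] = (10 - 0.5 - 8.0000) / 1.7974 = 0.8345.
Step 5: Two-sided p-value via normal approximation = 2*(1 - Phi(|z|)) = 0.403986.
Step 6: alpha = 0.05. fail to reject H0.

R = 10, z = 0.8345, p = 0.403986, fail to reject H0.


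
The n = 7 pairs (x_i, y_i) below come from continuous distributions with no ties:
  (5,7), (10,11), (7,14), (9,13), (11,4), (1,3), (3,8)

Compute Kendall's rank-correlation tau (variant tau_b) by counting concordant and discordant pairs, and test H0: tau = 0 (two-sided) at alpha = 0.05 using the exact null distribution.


Step 1: Enumerate the 21 unordered pairs (i,j) with i<j and classify each by sign(x_j-x_i) * sign(y_j-y_i).
  (1,2):dx=+5,dy=+4->C; (1,3):dx=+2,dy=+7->C; (1,4):dx=+4,dy=+6->C; (1,5):dx=+6,dy=-3->D
  (1,6):dx=-4,dy=-4->C; (1,7):dx=-2,dy=+1->D; (2,3):dx=-3,dy=+3->D; (2,4):dx=-1,dy=+2->D
  (2,5):dx=+1,dy=-7->D; (2,6):dx=-9,dy=-8->C; (2,7):dx=-7,dy=-3->C; (3,4):dx=+2,dy=-1->D
  (3,5):dx=+4,dy=-10->D; (3,6):dx=-6,dy=-11->C; (3,7):dx=-4,dy=-6->C; (4,5):dx=+2,dy=-9->D
  (4,6):dx=-8,dy=-10->C; (4,7):dx=-6,dy=-5->C; (5,6):dx=-10,dy=-1->C; (5,7):dx=-8,dy=+4->D
  (6,7):dx=+2,dy=+5->C
Step 2: C = 12, D = 9, total pairs = 21.
Step 3: tau = (C - D)/(n(n-1)/2) = (12 - 9)/21 = 0.142857.
Step 4: Exact two-sided p-value (enumerate n! = 5040 permutations of y under H0): p = 0.772619.
Step 5: alpha = 0.05. fail to reject H0.

tau_b = 0.1429 (C=12, D=9), p = 0.772619, fail to reject H0.


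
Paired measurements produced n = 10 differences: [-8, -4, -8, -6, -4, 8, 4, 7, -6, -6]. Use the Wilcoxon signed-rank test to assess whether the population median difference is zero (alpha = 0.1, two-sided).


Step 1: Drop any zero differences (none here) and take |d_i|.
|d| = [8, 4, 8, 6, 4, 8, 4, 7, 6, 6]
Step 2: Midrank |d_i| (ties get averaged ranks).
ranks: |8|->9, |4|->2, |8|->9, |6|->5, |4|->2, |8|->9, |4|->2, |7|->7, |6|->5, |6|->5
Step 3: Attach original signs; sum ranks with positive sign and with negative sign.
W+ = 9 + 2 + 7 = 18
W- = 9 + 2 + 9 + 5 + 2 + 5 + 5 = 37
(Check: W+ + W- = 55 should equal n(n+1)/2 = 55.)
Step 4: Test statistic W = min(W+, W-) = 18.
Step 5: Ties in |d|, so use the tie-corrected normal approximation.
        E[W] = n(n+1)/4 = 10*11/4 = 27.5.
        Tie groups: |d|=4 (t=3), |d|=6 (t=3), |d|=8 (t=3); sum(t^3 - t) = 72.
        Var[W] = n(n+1)(2n+1)/24 - sum(t^3-t)/48 = 2310/24 - 72/48 = 94.75.
        z = (W - E[W]) / sqrt(Var[W]) = (18 - 27.5) / 9.7340 = -0.9760.
        Two-sided p = 2*Phi(z) = 0.329082.
Step 6: alpha = 0.1. fail to reject H0.

W+ = 18, W- = 37, W = min = 18, p = 0.329082, fail to reject H0.


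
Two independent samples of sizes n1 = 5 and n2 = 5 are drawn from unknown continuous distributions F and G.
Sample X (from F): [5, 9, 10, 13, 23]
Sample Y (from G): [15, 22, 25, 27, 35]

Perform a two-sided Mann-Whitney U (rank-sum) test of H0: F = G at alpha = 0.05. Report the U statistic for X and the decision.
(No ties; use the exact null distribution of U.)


Step 1: Combine and sort all 10 observations; assign midranks.
sorted (value, group): (5,X), (9,X), (10,X), (13,X), (15,Y), (22,Y), (23,X), (25,Y), (27,Y), (35,Y)
ranks: 5->1, 9->2, 10->3, 13->4, 15->5, 22->6, 23->7, 25->8, 27->9, 35->10
Step 2: Rank sum for X: R1 = 1 + 2 + 3 + 4 + 7 = 17.
Step 3: U_X = R1 - n1(n1+1)/2 = 17 - 5*6/2 = 17 - 15 = 2.
       U_Y = n1*n2 - U_X = 25 - 2 = 23.
Step 4: No ties, so the exact null distribution of U (based on enumerating the C(10,5) = 252 equally likely rank assignments) gives the two-sided p-value.
Step 5: p-value = 0.031746; compare to alpha = 0.05. reject H0.

U_X = 2, p = 0.031746, reject H0 at alpha = 0.05.


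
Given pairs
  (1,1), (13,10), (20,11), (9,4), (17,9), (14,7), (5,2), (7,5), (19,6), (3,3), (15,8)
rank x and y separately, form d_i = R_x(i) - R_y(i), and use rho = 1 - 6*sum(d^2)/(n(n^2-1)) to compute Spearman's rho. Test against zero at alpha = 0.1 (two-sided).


Step 1: Rank x and y separately (midranks; no ties here).
rank(x): 1->1, 13->6, 20->11, 9->5, 17->9, 14->7, 5->3, 7->4, 19->10, 3->2, 15->8
rank(y): 1->1, 10->10, 11->11, 4->4, 9->9, 7->7, 2->2, 5->5, 6->6, 3->3, 8->8
Step 2: d_i = R_x(i) - R_y(i); compute d_i^2.
  (1-1)^2=0, (6-10)^2=16, (11-11)^2=0, (5-4)^2=1, (9-9)^2=0, (7-7)^2=0, (3-2)^2=1, (4-5)^2=1, (10-6)^2=16, (2-3)^2=1, (8-8)^2=0
sum(d^2) = 36.
Step 3: rho = 1 - 6*36 / (11*(11^2 - 1)) = 1 - 216/1320 = 0.836364.
Step 4: Under H0, t = rho * sqrt((n-2)/(1-rho^2)) = 4.5772 ~ t(9).
Step 5: Two-sided p-value from the t-distribution with 9 df = 0.001333.
Step 6: alpha = 0.1. reject H0.

rho = 0.8364, p = 0.001333, reject H0 at alpha = 0.1.


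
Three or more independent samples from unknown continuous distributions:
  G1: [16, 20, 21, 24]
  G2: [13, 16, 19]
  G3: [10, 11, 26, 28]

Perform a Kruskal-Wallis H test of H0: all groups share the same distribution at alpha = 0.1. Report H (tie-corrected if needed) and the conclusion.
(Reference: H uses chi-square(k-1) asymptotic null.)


Step 1: Combine all N = 11 observations and assign midranks.
sorted (value, group, rank): (10,G3,1), (11,G3,2), (13,G2,3), (16,G1,4.5), (16,G2,4.5), (19,G2,6), (20,G1,7), (21,G1,8), (24,G1,9), (26,G3,10), (28,G3,11)
Step 2: Sum ranks within each group.
R_1 = 28.5 (n_1 = 4)
R_2 = 13.5 (n_2 = 3)
R_3 = 24 (n_3 = 4)
Step 3: H = 12/(N(N+1)) * sum(R_i^2/n_i) - 3(N+1)
     = 12/(11*12) * (28.5^2/4 + 13.5^2/3 + 24^2/4) - 3*12
     = 0.090909 * 407.812 - 36
     = 1.073864.
Step 4: Ties present; correction factor C = 1 - 6/(11^3 - 11) = 0.995455. Corrected H = 1.073864 / 0.995455 = 1.078767.
Step 5: Under H0, H ~ chi^2(2); p-value = 0.583108.
Step 6: alpha = 0.1. fail to reject H0.

H = 1.0788, df = 2, p = 0.583108, fail to reject H0.


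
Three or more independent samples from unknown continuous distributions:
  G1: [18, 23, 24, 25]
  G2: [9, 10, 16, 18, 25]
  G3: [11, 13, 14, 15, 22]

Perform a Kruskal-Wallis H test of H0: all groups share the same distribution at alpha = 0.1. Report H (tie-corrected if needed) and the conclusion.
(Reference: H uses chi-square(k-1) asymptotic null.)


Step 1: Combine all N = 14 observations and assign midranks.
sorted (value, group, rank): (9,G2,1), (10,G2,2), (11,G3,3), (13,G3,4), (14,G3,5), (15,G3,6), (16,G2,7), (18,G1,8.5), (18,G2,8.5), (22,G3,10), (23,G1,11), (24,G1,12), (25,G1,13.5), (25,G2,13.5)
Step 2: Sum ranks within each group.
R_1 = 45 (n_1 = 4)
R_2 = 32 (n_2 = 5)
R_3 = 28 (n_3 = 5)
Step 3: H = 12/(N(N+1)) * sum(R_i^2/n_i) - 3(N+1)
     = 12/(14*15) * (45^2/4 + 32^2/5 + 28^2/5) - 3*15
     = 0.057143 * 867.85 - 45
     = 4.591429.
Step 4: Ties present; correction factor C = 1 - 12/(14^3 - 14) = 0.995604. Corrected H = 4.591429 / 0.995604 = 4.611700.
Step 5: Under H0, H ~ chi^2(2); p-value = 0.099674.
Step 6: alpha = 0.1. reject H0.

H = 4.6117, df = 2, p = 0.099674, reject H0.


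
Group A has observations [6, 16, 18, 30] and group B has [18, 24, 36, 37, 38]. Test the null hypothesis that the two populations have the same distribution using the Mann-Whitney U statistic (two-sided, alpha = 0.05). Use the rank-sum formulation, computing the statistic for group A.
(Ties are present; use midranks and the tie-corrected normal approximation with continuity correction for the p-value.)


Step 1: Combine and sort all 9 observations; assign midranks.
sorted (value, group): (6,X), (16,X), (18,X), (18,Y), (24,Y), (30,X), (36,Y), (37,Y), (38,Y)
ranks: 6->1, 16->2, 18->3.5, 18->3.5, 24->5, 30->6, 36->7, 37->8, 38->9
Step 2: Rank sum for X: R1 = 1 + 2 + 3.5 + 6 = 12.5.
Step 3: U_X = R1 - n1(n1+1)/2 = 12.5 - 4*5/2 = 12.5 - 10 = 2.5.
       U_Y = n1*n2 - U_X = 20 - 2.5 = 17.5.
Step 4: Ties are present, so use the tie-corrected normal approximation (with continuity correction) for the p-value.
Step 5: p-value = 0.085100; compare to alpha = 0.05. fail to reject H0.

U_X = 2.5, p = 0.085100, fail to reject H0 at alpha = 0.05.


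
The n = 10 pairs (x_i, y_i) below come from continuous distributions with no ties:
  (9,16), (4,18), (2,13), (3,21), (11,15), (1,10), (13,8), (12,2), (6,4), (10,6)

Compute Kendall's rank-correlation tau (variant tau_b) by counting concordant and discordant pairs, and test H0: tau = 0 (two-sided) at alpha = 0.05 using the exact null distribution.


Step 1: Enumerate the 45 unordered pairs (i,j) with i<j and classify each by sign(x_j-x_i) * sign(y_j-y_i).
  (1,2):dx=-5,dy=+2->D; (1,3):dx=-7,dy=-3->C; (1,4):dx=-6,dy=+5->D; (1,5):dx=+2,dy=-1->D
  (1,6):dx=-8,dy=-6->C; (1,7):dx=+4,dy=-8->D; (1,8):dx=+3,dy=-14->D; (1,9):dx=-3,dy=-12->C
  (1,10):dx=+1,dy=-10->D; (2,3):dx=-2,dy=-5->C; (2,4):dx=-1,dy=+3->D; (2,5):dx=+7,dy=-3->D
  (2,6):dx=-3,dy=-8->C; (2,7):dx=+9,dy=-10->D; (2,8):dx=+8,dy=-16->D; (2,9):dx=+2,dy=-14->D
  (2,10):dx=+6,dy=-12->D; (3,4):dx=+1,dy=+8->C; (3,5):dx=+9,dy=+2->C; (3,6):dx=-1,dy=-3->C
  (3,7):dx=+11,dy=-5->D; (3,8):dx=+10,dy=-11->D; (3,9):dx=+4,dy=-9->D; (3,10):dx=+8,dy=-7->D
  (4,5):dx=+8,dy=-6->D; (4,6):dx=-2,dy=-11->C; (4,7):dx=+10,dy=-13->D; (4,8):dx=+9,dy=-19->D
  (4,9):dx=+3,dy=-17->D; (4,10):dx=+7,dy=-15->D; (5,6):dx=-10,dy=-5->C; (5,7):dx=+2,dy=-7->D
  (5,8):dx=+1,dy=-13->D; (5,9):dx=-5,dy=-11->C; (5,10):dx=-1,dy=-9->C; (6,7):dx=+12,dy=-2->D
  (6,8):dx=+11,dy=-8->D; (6,9):dx=+5,dy=-6->D; (6,10):dx=+9,dy=-4->D; (7,8):dx=-1,dy=-6->C
  (7,9):dx=-7,dy=-4->C; (7,10):dx=-3,dy=-2->C; (8,9):dx=-6,dy=+2->D; (8,10):dx=-2,dy=+4->D
  (9,10):dx=+4,dy=+2->C
Step 2: C = 16, D = 29, total pairs = 45.
Step 3: tau = (C - D)/(n(n-1)/2) = (16 - 29)/45 = -0.288889.
Step 4: Exact two-sided p-value (enumerate n! = 3628800 permutations of y under H0): p = 0.291248.
Step 5: alpha = 0.05. fail to reject H0.

tau_b = -0.2889 (C=16, D=29), p = 0.291248, fail to reject H0.


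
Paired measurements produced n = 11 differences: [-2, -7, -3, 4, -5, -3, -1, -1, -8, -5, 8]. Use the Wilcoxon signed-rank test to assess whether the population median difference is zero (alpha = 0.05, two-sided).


Step 1: Drop any zero differences (none here) and take |d_i|.
|d| = [2, 7, 3, 4, 5, 3, 1, 1, 8, 5, 8]
Step 2: Midrank |d_i| (ties get averaged ranks).
ranks: |2|->3, |7|->9, |3|->4.5, |4|->6, |5|->7.5, |3|->4.5, |1|->1.5, |1|->1.5, |8|->10.5, |5|->7.5, |8|->10.5
Step 3: Attach original signs; sum ranks with positive sign and with negative sign.
W+ = 6 + 10.5 = 16.5
W- = 3 + 9 + 4.5 + 7.5 + 4.5 + 1.5 + 1.5 + 10.5 + 7.5 = 49.5
(Check: W+ + W- = 66 should equal n(n+1)/2 = 66.)
Step 4: Test statistic W = min(W+, W-) = 16.5.
Step 5: Ties in |d|, so use the tie-corrected normal approximation.
        E[W] = n(n+1)/4 = 11*12/4 = 33.
        Tie groups: |d|=1 (t=2), |d|=3 (t=2), |d|=5 (t=2), |d|=8 (t=2); sum(t^3 - t) = 24.
        Var[W] = n(n+1)(2n+1)/24 - sum(t^3-t)/48 = 3036/24 - 24/48 = 126.
        z = (W - E[W]) / sqrt(Var[W]) = (16.5 - 33) / 11.2250 = -1.4699.
        Two-sided p = 2*Phi(z) = 0.141579.
Step 6: alpha = 0.05. fail to reject H0.

W+ = 16.5, W- = 49.5, W = min = 16.5, p = 0.141579, fail to reject H0.


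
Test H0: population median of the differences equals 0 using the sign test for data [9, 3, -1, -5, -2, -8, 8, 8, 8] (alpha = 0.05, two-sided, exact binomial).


Step 1: Discard zero differences. Original n = 9; n_eff = number of nonzero differences = 9.
Nonzero differences (with sign): +9, +3, -1, -5, -2, -8, +8, +8, +8
Step 2: Count signs: positive = 5, negative = 4.
Step 3: Under H0: P(positive) = 0.5, so the number of positives S ~ Bin(9, 0.5).
Step 4: Two-sided exact p-value = sum of Bin(9,0.5) probabilities at or below the observed probability = 1.000000.
Step 5: alpha = 0.05. fail to reject H0.

n_eff = 9, pos = 5, neg = 4, p = 1.000000, fail to reject H0.


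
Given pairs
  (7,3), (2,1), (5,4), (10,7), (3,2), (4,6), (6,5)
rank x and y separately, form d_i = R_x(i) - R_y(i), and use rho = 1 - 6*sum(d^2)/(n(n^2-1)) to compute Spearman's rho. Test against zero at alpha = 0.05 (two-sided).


Step 1: Rank x and y separately (midranks; no ties here).
rank(x): 7->6, 2->1, 5->4, 10->7, 3->2, 4->3, 6->5
rank(y): 3->3, 1->1, 4->4, 7->7, 2->2, 6->6, 5->5
Step 2: d_i = R_x(i) - R_y(i); compute d_i^2.
  (6-3)^2=9, (1-1)^2=0, (4-4)^2=0, (7-7)^2=0, (2-2)^2=0, (3-6)^2=9, (5-5)^2=0
sum(d^2) = 18.
Step 3: rho = 1 - 6*18 / (7*(7^2 - 1)) = 1 - 108/336 = 0.678571.
Step 4: Under H0, t = rho * sqrt((n-2)/(1-rho^2)) = 2.0657 ~ t(5).
Step 5: Two-sided p-value from the t-distribution with 5 df = 0.093750.
Step 6: alpha = 0.05. fail to reject H0.

rho = 0.6786, p = 0.093750, fail to reject H0 at alpha = 0.05.


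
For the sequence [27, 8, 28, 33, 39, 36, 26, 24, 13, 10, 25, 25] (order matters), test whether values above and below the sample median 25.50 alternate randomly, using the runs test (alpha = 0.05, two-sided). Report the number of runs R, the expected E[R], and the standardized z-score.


Step 1: Compute median = 25.50; label A = above, B = below.
Labels in order: ABAAAAABBBBB  (n_A = 6, n_B = 6)
Step 2: Count runs R = 4.
Step 3: Under H0 (random ordering), E[R] = 2*n_A*n_B/(n_A+n_B) + 1 = 2*6*6/12 + 1 = 7.0000.
        Var[R] = 2*n_A*n_B*(2*n_A*n_B - n_A - n_B) / ((n_A+n_B)^2 * (n_A+n_B-1)) = 4320/1584 = 2.7273.
        SD[R] = 1.6514.
Step 4: Continuity-corrected z = (R + 0.5 - E[R]) / SD[R] = (4 + 0.5 - 7.0000) / 1.6514 = -1.5138.
Step 5: Two-sided p-value via normal approximation = 2*(1 - Phi(|z|)) = 0.130070.
Step 6: alpha = 0.05. fail to reject H0.

R = 4, z = -1.5138, p = 0.130070, fail to reject H0.


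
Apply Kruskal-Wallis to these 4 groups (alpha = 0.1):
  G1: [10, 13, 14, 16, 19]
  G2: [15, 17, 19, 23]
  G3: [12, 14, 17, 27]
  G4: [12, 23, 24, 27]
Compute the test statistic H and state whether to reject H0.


Step 1: Combine all N = 17 observations and assign midranks.
sorted (value, group, rank): (10,G1,1), (12,G3,2.5), (12,G4,2.5), (13,G1,4), (14,G1,5.5), (14,G3,5.5), (15,G2,7), (16,G1,8), (17,G2,9.5), (17,G3,9.5), (19,G1,11.5), (19,G2,11.5), (23,G2,13.5), (23,G4,13.5), (24,G4,15), (27,G3,16.5), (27,G4,16.5)
Step 2: Sum ranks within each group.
R_1 = 30 (n_1 = 5)
R_2 = 41.5 (n_2 = 4)
R_3 = 34 (n_3 = 4)
R_4 = 47.5 (n_4 = 4)
Step 3: H = 12/(N(N+1)) * sum(R_i^2/n_i) - 3(N+1)
     = 12/(17*18) * (30^2/5 + 41.5^2/4 + 34^2/4 + 47.5^2/4) - 3*18
     = 0.039216 * 1463.62 - 54
     = 3.397059.
Step 4: Ties present; correction factor C = 1 - 36/(17^3 - 17) = 0.992647. Corrected H = 3.397059 / 0.992647 = 3.422222.
Step 5: Under H0, H ~ chi^2(3); p-value = 0.330991.
Step 6: alpha = 0.1. fail to reject H0.

H = 3.4222, df = 3, p = 0.330991, fail to reject H0.


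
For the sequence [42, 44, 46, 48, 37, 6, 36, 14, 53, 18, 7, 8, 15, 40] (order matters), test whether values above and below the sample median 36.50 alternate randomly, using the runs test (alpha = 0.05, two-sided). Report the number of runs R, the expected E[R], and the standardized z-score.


Step 1: Compute median = 36.50; label A = above, B = below.
Labels in order: AAAAABBBABBBBA  (n_A = 7, n_B = 7)
Step 2: Count runs R = 5.
Step 3: Under H0 (random ordering), E[R] = 2*n_A*n_B/(n_A+n_B) + 1 = 2*7*7/14 + 1 = 8.0000.
        Var[R] = 2*n_A*n_B*(2*n_A*n_B - n_A - n_B) / ((n_A+n_B)^2 * (n_A+n_B-1)) = 8232/2548 = 3.2308.
        SD[R] = 1.7974.
Step 4: Continuity-corrected z = (R + 0.5 - E[R]) / SD[R] = (5 + 0.5 - 8.0000) / 1.7974 = -1.3909.
Step 5: Two-sided p-value via normal approximation = 2*(1 - Phi(|z|)) = 0.164264.
Step 6: alpha = 0.05. fail to reject H0.

R = 5, z = -1.3909, p = 0.164264, fail to reject H0.


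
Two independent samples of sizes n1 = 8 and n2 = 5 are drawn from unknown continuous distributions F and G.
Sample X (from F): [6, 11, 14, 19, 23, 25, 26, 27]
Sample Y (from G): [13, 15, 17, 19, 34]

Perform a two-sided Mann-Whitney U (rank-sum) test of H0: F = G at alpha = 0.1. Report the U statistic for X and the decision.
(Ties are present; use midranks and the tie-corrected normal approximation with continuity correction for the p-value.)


Step 1: Combine and sort all 13 observations; assign midranks.
sorted (value, group): (6,X), (11,X), (13,Y), (14,X), (15,Y), (17,Y), (19,X), (19,Y), (23,X), (25,X), (26,X), (27,X), (34,Y)
ranks: 6->1, 11->2, 13->3, 14->4, 15->5, 17->6, 19->7.5, 19->7.5, 23->9, 25->10, 26->11, 27->12, 34->13
Step 2: Rank sum for X: R1 = 1 + 2 + 4 + 7.5 + 9 + 10 + 11 + 12 = 56.5.
Step 3: U_X = R1 - n1(n1+1)/2 = 56.5 - 8*9/2 = 56.5 - 36 = 20.5.
       U_Y = n1*n2 - U_X = 40 - 20.5 = 19.5.
Step 4: Ties are present, so use the tie-corrected normal approximation (with continuity correction) for the p-value.
Step 5: p-value = 1.000000; compare to alpha = 0.1. fail to reject H0.

U_X = 20.5, p = 1.000000, fail to reject H0 at alpha = 0.1.


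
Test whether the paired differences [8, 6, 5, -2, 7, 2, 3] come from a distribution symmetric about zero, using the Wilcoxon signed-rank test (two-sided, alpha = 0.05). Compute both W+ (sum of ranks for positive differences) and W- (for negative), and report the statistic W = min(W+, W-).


Step 1: Drop any zero differences (none here) and take |d_i|.
|d| = [8, 6, 5, 2, 7, 2, 3]
Step 2: Midrank |d_i| (ties get averaged ranks).
ranks: |8|->7, |6|->5, |5|->4, |2|->1.5, |7|->6, |2|->1.5, |3|->3
Step 3: Attach original signs; sum ranks with positive sign and with negative sign.
W+ = 7 + 5 + 4 + 6 + 1.5 + 3 = 26.5
W- = 1.5 = 1.5
(Check: W+ + W- = 28 should equal n(n+1)/2 = 28.)
Step 4: Test statistic W = min(W+, W-) = 1.5.
Step 5: Ties in |d|, so use the tie-corrected normal approximation.
        E[W] = n(n+1)/4 = 7*8/4 = 14.
        Tie groups: |d|=2 (t=2); sum(t^3 - t) = 6.
        Var[W] = n(n+1)(2n+1)/24 - sum(t^3-t)/48 = 840/24 - 6/48 = 34.875.
        z = (W - E[W]) / sqrt(Var[W]) = (1.5 - 14) / 5.9055 = -2.1167.
        Two-sided p = 2*Phi(z) = 0.034288.
Step 6: alpha = 0.05. reject H0.

W+ = 26.5, W- = 1.5, W = min = 1.5, p = 0.034288, reject H0.


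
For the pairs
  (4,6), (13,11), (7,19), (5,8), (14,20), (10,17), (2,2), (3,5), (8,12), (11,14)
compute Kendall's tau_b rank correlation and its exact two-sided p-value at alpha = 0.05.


Step 1: Enumerate the 45 unordered pairs (i,j) with i<j and classify each by sign(x_j-x_i) * sign(y_j-y_i).
  (1,2):dx=+9,dy=+5->C; (1,3):dx=+3,dy=+13->C; (1,4):dx=+1,dy=+2->C; (1,5):dx=+10,dy=+14->C
  (1,6):dx=+6,dy=+11->C; (1,7):dx=-2,dy=-4->C; (1,8):dx=-1,dy=-1->C; (1,9):dx=+4,dy=+6->C
  (1,10):dx=+7,dy=+8->C; (2,3):dx=-6,dy=+8->D; (2,4):dx=-8,dy=-3->C; (2,5):dx=+1,dy=+9->C
  (2,6):dx=-3,dy=+6->D; (2,7):dx=-11,dy=-9->C; (2,8):dx=-10,dy=-6->C; (2,9):dx=-5,dy=+1->D
  (2,10):dx=-2,dy=+3->D; (3,4):dx=-2,dy=-11->C; (3,5):dx=+7,dy=+1->C; (3,6):dx=+3,dy=-2->D
  (3,7):dx=-5,dy=-17->C; (3,8):dx=-4,dy=-14->C; (3,9):dx=+1,dy=-7->D; (3,10):dx=+4,dy=-5->D
  (4,5):dx=+9,dy=+12->C; (4,6):dx=+5,dy=+9->C; (4,7):dx=-3,dy=-6->C; (4,8):dx=-2,dy=-3->C
  (4,9):dx=+3,dy=+4->C; (4,10):dx=+6,dy=+6->C; (5,6):dx=-4,dy=-3->C; (5,7):dx=-12,dy=-18->C
  (5,8):dx=-11,dy=-15->C; (5,9):dx=-6,dy=-8->C; (5,10):dx=-3,dy=-6->C; (6,7):dx=-8,dy=-15->C
  (6,8):dx=-7,dy=-12->C; (6,9):dx=-2,dy=-5->C; (6,10):dx=+1,dy=-3->D; (7,8):dx=+1,dy=+3->C
  (7,9):dx=+6,dy=+10->C; (7,10):dx=+9,dy=+12->C; (8,9):dx=+5,dy=+7->C; (8,10):dx=+8,dy=+9->C
  (9,10):dx=+3,dy=+2->C
Step 2: C = 37, D = 8, total pairs = 45.
Step 3: tau = (C - D)/(n(n-1)/2) = (37 - 8)/45 = 0.644444.
Step 4: Exact two-sided p-value (enumerate n! = 3628800 permutations of y under H0): p = 0.009148.
Step 5: alpha = 0.05. reject H0.

tau_b = 0.6444 (C=37, D=8), p = 0.009148, reject H0.


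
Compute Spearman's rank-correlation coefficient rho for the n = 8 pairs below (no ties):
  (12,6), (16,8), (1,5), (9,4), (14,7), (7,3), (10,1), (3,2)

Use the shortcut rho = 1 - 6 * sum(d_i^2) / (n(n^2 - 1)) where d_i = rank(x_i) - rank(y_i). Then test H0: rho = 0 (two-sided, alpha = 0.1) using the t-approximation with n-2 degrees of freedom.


Step 1: Rank x and y separately (midranks; no ties here).
rank(x): 12->6, 16->8, 1->1, 9->4, 14->7, 7->3, 10->5, 3->2
rank(y): 6->6, 8->8, 5->5, 4->4, 7->7, 3->3, 1->1, 2->2
Step 2: d_i = R_x(i) - R_y(i); compute d_i^2.
  (6-6)^2=0, (8-8)^2=0, (1-5)^2=16, (4-4)^2=0, (7-7)^2=0, (3-3)^2=0, (5-1)^2=16, (2-2)^2=0
sum(d^2) = 32.
Step 3: rho = 1 - 6*32 / (8*(8^2 - 1)) = 1 - 192/504 = 0.619048.
Step 4: Under H0, t = rho * sqrt((n-2)/(1-rho^2)) = 1.9308 ~ t(6).
Step 5: Two-sided p-value from the t-distribution with 6 df = 0.101733.
Step 6: alpha = 0.1. fail to reject H0.

rho = 0.6190, p = 0.101733, fail to reject H0 at alpha = 0.1.


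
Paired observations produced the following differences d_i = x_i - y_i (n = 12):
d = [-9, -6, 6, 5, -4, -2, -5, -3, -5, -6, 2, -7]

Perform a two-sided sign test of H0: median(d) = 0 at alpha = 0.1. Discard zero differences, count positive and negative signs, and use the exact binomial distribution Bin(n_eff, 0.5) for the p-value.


Step 1: Discard zero differences. Original n = 12; n_eff = number of nonzero differences = 12.
Nonzero differences (with sign): -9, -6, +6, +5, -4, -2, -5, -3, -5, -6, +2, -7
Step 2: Count signs: positive = 3, negative = 9.
Step 3: Under H0: P(positive) = 0.5, so the number of positives S ~ Bin(12, 0.5).
Step 4: Two-sided exact p-value = sum of Bin(12,0.5) probabilities at or below the observed probability = 0.145996.
Step 5: alpha = 0.1. fail to reject H0.

n_eff = 12, pos = 3, neg = 9, p = 0.145996, fail to reject H0.


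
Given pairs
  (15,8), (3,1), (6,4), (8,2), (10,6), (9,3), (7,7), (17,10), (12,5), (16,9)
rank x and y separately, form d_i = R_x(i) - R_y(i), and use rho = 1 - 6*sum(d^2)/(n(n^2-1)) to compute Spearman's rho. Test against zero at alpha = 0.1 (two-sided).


Step 1: Rank x and y separately (midranks; no ties here).
rank(x): 15->8, 3->1, 6->2, 8->4, 10->6, 9->5, 7->3, 17->10, 12->7, 16->9
rank(y): 8->8, 1->1, 4->4, 2->2, 6->6, 3->3, 7->7, 10->10, 5->5, 9->9
Step 2: d_i = R_x(i) - R_y(i); compute d_i^2.
  (8-8)^2=0, (1-1)^2=0, (2-4)^2=4, (4-2)^2=4, (6-6)^2=0, (5-3)^2=4, (3-7)^2=16, (10-10)^2=0, (7-5)^2=4, (9-9)^2=0
sum(d^2) = 32.
Step 3: rho = 1 - 6*32 / (10*(10^2 - 1)) = 1 - 192/990 = 0.806061.
Step 4: Under H0, t = rho * sqrt((n-2)/(1-rho^2)) = 3.8522 ~ t(8).
Step 5: Two-sided p-value from the t-distribution with 8 df = 0.004862.
Step 6: alpha = 0.1. reject H0.

rho = 0.8061, p = 0.004862, reject H0 at alpha = 0.1.


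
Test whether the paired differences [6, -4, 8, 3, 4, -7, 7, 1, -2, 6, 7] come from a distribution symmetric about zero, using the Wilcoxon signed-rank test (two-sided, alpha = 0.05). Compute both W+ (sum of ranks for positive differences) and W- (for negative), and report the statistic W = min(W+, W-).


Step 1: Drop any zero differences (none here) and take |d_i|.
|d| = [6, 4, 8, 3, 4, 7, 7, 1, 2, 6, 7]
Step 2: Midrank |d_i| (ties get averaged ranks).
ranks: |6|->6.5, |4|->4.5, |8|->11, |3|->3, |4|->4.5, |7|->9, |7|->9, |1|->1, |2|->2, |6|->6.5, |7|->9
Step 3: Attach original signs; sum ranks with positive sign and with negative sign.
W+ = 6.5 + 11 + 3 + 4.5 + 9 + 1 + 6.5 + 9 = 50.5
W- = 4.5 + 9 + 2 = 15.5
(Check: W+ + W- = 66 should equal n(n+1)/2 = 66.)
Step 4: Test statistic W = min(W+, W-) = 15.5.
Step 5: Ties in |d|, so use the tie-corrected normal approximation.
        E[W] = n(n+1)/4 = 11*12/4 = 33.
        Tie groups: |d|=4 (t=2), |d|=6 (t=2), |d|=7 (t=3); sum(t^3 - t) = 36.
        Var[W] = n(n+1)(2n+1)/24 - sum(t^3-t)/48 = 3036/24 - 36/48 = 125.75.
        z = (W - E[W]) / sqrt(Var[W]) = (15.5 - 33) / 11.2138 = -1.5606.
        Two-sided p = 2*Phi(z) = 0.118625.
Step 6: alpha = 0.05. fail to reject H0.

W+ = 50.5, W- = 15.5, W = min = 15.5, p = 0.118625, fail to reject H0.


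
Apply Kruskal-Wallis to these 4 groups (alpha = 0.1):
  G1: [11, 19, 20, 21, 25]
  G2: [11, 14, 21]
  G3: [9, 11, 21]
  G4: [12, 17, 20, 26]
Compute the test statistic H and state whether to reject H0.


Step 1: Combine all N = 15 observations and assign midranks.
sorted (value, group, rank): (9,G3,1), (11,G1,3), (11,G2,3), (11,G3,3), (12,G4,5), (14,G2,6), (17,G4,7), (19,G1,8), (20,G1,9.5), (20,G4,9.5), (21,G1,12), (21,G2,12), (21,G3,12), (25,G1,14), (26,G4,15)
Step 2: Sum ranks within each group.
R_1 = 46.5 (n_1 = 5)
R_2 = 21 (n_2 = 3)
R_3 = 16 (n_3 = 3)
R_4 = 36.5 (n_4 = 4)
Step 3: H = 12/(N(N+1)) * sum(R_i^2/n_i) - 3(N+1)
     = 12/(15*16) * (46.5^2/5 + 21^2/3 + 16^2/3 + 36.5^2/4) - 3*16
     = 0.050000 * 997.846 - 48
     = 1.892292.
Step 4: Ties present; correction factor C = 1 - 54/(15^3 - 15) = 0.983929. Corrected H = 1.892292 / 0.983929 = 1.923200.
Step 5: Under H0, H ~ chi^2(3); p-value = 0.588499.
Step 6: alpha = 0.1. fail to reject H0.

H = 1.9232, df = 3, p = 0.588499, fail to reject H0.


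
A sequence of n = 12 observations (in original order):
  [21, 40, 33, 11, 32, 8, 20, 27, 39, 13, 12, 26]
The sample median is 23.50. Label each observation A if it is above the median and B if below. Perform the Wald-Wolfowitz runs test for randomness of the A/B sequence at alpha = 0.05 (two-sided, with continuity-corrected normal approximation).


Step 1: Compute median = 23.50; label A = above, B = below.
Labels in order: BAABABBAABBA  (n_A = 6, n_B = 6)
Step 2: Count runs R = 8.
Step 3: Under H0 (random ordering), E[R] = 2*n_A*n_B/(n_A+n_B) + 1 = 2*6*6/12 + 1 = 7.0000.
        Var[R] = 2*n_A*n_B*(2*n_A*n_B - n_A - n_B) / ((n_A+n_B)^2 * (n_A+n_B-1)) = 4320/1584 = 2.7273.
        SD[R] = 1.6514.
Step 4: Continuity-corrected z = (R - 0.5 - E[R]) / SD[R] = (8 - 0.5 - 7.0000) / 1.6514 = 0.3028.
Step 5: Two-sided p-value via normal approximation = 2*(1 - Phi(|z|)) = 0.762069.
Step 6: alpha = 0.05. fail to reject H0.

R = 8, z = 0.3028, p = 0.762069, fail to reject H0.


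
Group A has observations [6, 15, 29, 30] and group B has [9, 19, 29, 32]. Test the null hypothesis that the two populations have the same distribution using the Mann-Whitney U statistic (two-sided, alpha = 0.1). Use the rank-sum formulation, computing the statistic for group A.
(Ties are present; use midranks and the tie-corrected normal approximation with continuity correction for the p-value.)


Step 1: Combine and sort all 8 observations; assign midranks.
sorted (value, group): (6,X), (9,Y), (15,X), (19,Y), (29,X), (29,Y), (30,X), (32,Y)
ranks: 6->1, 9->2, 15->3, 19->4, 29->5.5, 29->5.5, 30->7, 32->8
Step 2: Rank sum for X: R1 = 1 + 3 + 5.5 + 7 = 16.5.
Step 3: U_X = R1 - n1(n1+1)/2 = 16.5 - 4*5/2 = 16.5 - 10 = 6.5.
       U_Y = n1*n2 - U_X = 16 - 6.5 = 9.5.
Step 4: Ties are present, so use the tie-corrected normal approximation (with continuity correction) for the p-value.
Step 5: p-value = 0.771503; compare to alpha = 0.1. fail to reject H0.

U_X = 6.5, p = 0.771503, fail to reject H0 at alpha = 0.1.


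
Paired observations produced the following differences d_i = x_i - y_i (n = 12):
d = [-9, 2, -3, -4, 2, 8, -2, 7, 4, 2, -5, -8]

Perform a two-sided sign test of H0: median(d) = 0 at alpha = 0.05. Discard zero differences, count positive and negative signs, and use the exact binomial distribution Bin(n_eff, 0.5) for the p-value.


Step 1: Discard zero differences. Original n = 12; n_eff = number of nonzero differences = 12.
Nonzero differences (with sign): -9, +2, -3, -4, +2, +8, -2, +7, +4, +2, -5, -8
Step 2: Count signs: positive = 6, negative = 6.
Step 3: Under H0: P(positive) = 0.5, so the number of positives S ~ Bin(12, 0.5).
Step 4: Two-sided exact p-value = sum of Bin(12,0.5) probabilities at or below the observed probability = 1.000000.
Step 5: alpha = 0.05. fail to reject H0.

n_eff = 12, pos = 6, neg = 6, p = 1.000000, fail to reject H0.


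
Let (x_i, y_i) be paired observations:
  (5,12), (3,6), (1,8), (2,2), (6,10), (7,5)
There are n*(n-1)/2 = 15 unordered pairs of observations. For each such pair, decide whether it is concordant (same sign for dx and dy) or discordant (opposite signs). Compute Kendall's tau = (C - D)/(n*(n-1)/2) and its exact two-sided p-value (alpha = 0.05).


Step 1: Enumerate the 15 unordered pairs (i,j) with i<j and classify each by sign(x_j-x_i) * sign(y_j-y_i).
  (1,2):dx=-2,dy=-6->C; (1,3):dx=-4,dy=-4->C; (1,4):dx=-3,dy=-10->C; (1,5):dx=+1,dy=-2->D
  (1,6):dx=+2,dy=-7->D; (2,3):dx=-2,dy=+2->D; (2,4):dx=-1,dy=-4->C; (2,5):dx=+3,dy=+4->C
  (2,6):dx=+4,dy=-1->D; (3,4):dx=+1,dy=-6->D; (3,5):dx=+5,dy=+2->C; (3,6):dx=+6,dy=-3->D
  (4,5):dx=+4,dy=+8->C; (4,6):dx=+5,dy=+3->C; (5,6):dx=+1,dy=-5->D
Step 2: C = 8, D = 7, total pairs = 15.
Step 3: tau = (C - D)/(n(n-1)/2) = (8 - 7)/15 = 0.066667.
Step 4: Exact two-sided p-value (enumerate n! = 720 permutations of y under H0): p = 1.000000.
Step 5: alpha = 0.05. fail to reject H0.

tau_b = 0.0667 (C=8, D=7), p = 1.000000, fail to reject H0.


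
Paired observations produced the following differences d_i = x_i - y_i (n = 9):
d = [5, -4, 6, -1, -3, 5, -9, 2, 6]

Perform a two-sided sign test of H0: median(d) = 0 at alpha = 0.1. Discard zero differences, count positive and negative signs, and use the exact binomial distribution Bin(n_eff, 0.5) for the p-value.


Step 1: Discard zero differences. Original n = 9; n_eff = number of nonzero differences = 9.
Nonzero differences (with sign): +5, -4, +6, -1, -3, +5, -9, +2, +6
Step 2: Count signs: positive = 5, negative = 4.
Step 3: Under H0: P(positive) = 0.5, so the number of positives S ~ Bin(9, 0.5).
Step 4: Two-sided exact p-value = sum of Bin(9,0.5) probabilities at or below the observed probability = 1.000000.
Step 5: alpha = 0.1. fail to reject H0.

n_eff = 9, pos = 5, neg = 4, p = 1.000000, fail to reject H0.


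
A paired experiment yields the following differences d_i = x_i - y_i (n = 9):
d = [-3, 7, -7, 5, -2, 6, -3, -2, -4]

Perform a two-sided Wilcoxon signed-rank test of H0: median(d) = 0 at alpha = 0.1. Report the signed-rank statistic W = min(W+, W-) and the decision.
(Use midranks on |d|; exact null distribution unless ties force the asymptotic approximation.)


Step 1: Drop any zero differences (none here) and take |d_i|.
|d| = [3, 7, 7, 5, 2, 6, 3, 2, 4]
Step 2: Midrank |d_i| (ties get averaged ranks).
ranks: |3|->3.5, |7|->8.5, |7|->8.5, |5|->6, |2|->1.5, |6|->7, |3|->3.5, |2|->1.5, |4|->5
Step 3: Attach original signs; sum ranks with positive sign and with negative sign.
W+ = 8.5 + 6 + 7 = 21.5
W- = 3.5 + 8.5 + 1.5 + 3.5 + 1.5 + 5 = 23.5
(Check: W+ + W- = 45 should equal n(n+1)/2 = 45.)
Step 4: Test statistic W = min(W+, W-) = 21.5.
Step 5: Ties in |d|, so use the tie-corrected normal approximation.
        E[W] = n(n+1)/4 = 9*10/4 = 22.5.
        Tie groups: |d|=2 (t=2), |d|=3 (t=2), |d|=7 (t=2); sum(t^3 - t) = 18.
        Var[W] = n(n+1)(2n+1)/24 - sum(t^3-t)/48 = 1710/24 - 18/48 = 70.875.
        z = (W - E[W]) / sqrt(Var[W]) = (21.5 - 22.5) / 8.4187 = -0.1188.
        Two-sided p = 2*Phi(z) = 0.905447.
Step 6: alpha = 0.1. fail to reject H0.

W+ = 21.5, W- = 23.5, W = min = 21.5, p = 0.905447, fail to reject H0.


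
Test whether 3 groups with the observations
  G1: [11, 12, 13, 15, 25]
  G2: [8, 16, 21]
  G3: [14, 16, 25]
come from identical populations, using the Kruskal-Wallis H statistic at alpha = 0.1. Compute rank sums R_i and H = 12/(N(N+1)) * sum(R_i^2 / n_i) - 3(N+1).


Step 1: Combine all N = 11 observations and assign midranks.
sorted (value, group, rank): (8,G2,1), (11,G1,2), (12,G1,3), (13,G1,4), (14,G3,5), (15,G1,6), (16,G2,7.5), (16,G3,7.5), (21,G2,9), (25,G1,10.5), (25,G3,10.5)
Step 2: Sum ranks within each group.
R_1 = 25.5 (n_1 = 5)
R_2 = 17.5 (n_2 = 3)
R_3 = 23 (n_3 = 3)
Step 3: H = 12/(N(N+1)) * sum(R_i^2/n_i) - 3(N+1)
     = 12/(11*12) * (25.5^2/5 + 17.5^2/3 + 23^2/3) - 3*12
     = 0.090909 * 408.467 - 36
     = 1.133333.
Step 4: Ties present; correction factor C = 1 - 12/(11^3 - 11) = 0.990909. Corrected H = 1.133333 / 0.990909 = 1.143731.
Step 5: Under H0, H ~ chi^2(2); p-value = 0.564471.
Step 6: alpha = 0.1. fail to reject H0.

H = 1.1437, df = 2, p = 0.564471, fail to reject H0.


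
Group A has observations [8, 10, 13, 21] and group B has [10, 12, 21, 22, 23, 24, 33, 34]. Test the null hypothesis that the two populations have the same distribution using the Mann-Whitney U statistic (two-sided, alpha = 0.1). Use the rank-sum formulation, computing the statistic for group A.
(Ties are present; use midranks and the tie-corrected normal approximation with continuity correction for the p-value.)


Step 1: Combine and sort all 12 observations; assign midranks.
sorted (value, group): (8,X), (10,X), (10,Y), (12,Y), (13,X), (21,X), (21,Y), (22,Y), (23,Y), (24,Y), (33,Y), (34,Y)
ranks: 8->1, 10->2.5, 10->2.5, 12->4, 13->5, 21->6.5, 21->6.5, 22->8, 23->9, 24->10, 33->11, 34->12
Step 2: Rank sum for X: R1 = 1 + 2.5 + 5 + 6.5 = 15.
Step 3: U_X = R1 - n1(n1+1)/2 = 15 - 4*5/2 = 15 - 10 = 5.
       U_Y = n1*n2 - U_X = 32 - 5 = 27.
Step 4: Ties are present, so use the tie-corrected normal approximation (with continuity correction) for the p-value.
Step 5: p-value = 0.073517; compare to alpha = 0.1. reject H0.

U_X = 5, p = 0.073517, reject H0 at alpha = 0.1.
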